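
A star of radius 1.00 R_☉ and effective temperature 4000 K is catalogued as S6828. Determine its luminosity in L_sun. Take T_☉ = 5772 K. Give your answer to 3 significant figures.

0.231 L_sun

L/L_☉ = (R/R_☉)² (T/T_☉)⁴ = (1.00)² × (4000/5772)⁴
       = 1.000 × (0.6930)⁴ = 1.000 × 0.2306 = 0.2306.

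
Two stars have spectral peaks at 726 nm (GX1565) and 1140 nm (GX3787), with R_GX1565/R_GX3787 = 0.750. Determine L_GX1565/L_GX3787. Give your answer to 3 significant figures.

3.42

Wien's law gives T ∝ 1/λ_max, so T_GX1565/T_GX3787 = λ_GX3787/λ_GX1565 = 1140/726 = 1.570.
Then L ∝ R²T⁴ gives L_GX1565/L_GX3787 = (0.750)² × (1.570)⁴ = 0.5625 × 6.080 = 3.420.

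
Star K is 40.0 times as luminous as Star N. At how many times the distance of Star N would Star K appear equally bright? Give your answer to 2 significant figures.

6.3

Equal flux requires L_K/d_K² = L_N/d_N², so d_K/d_N = √(L_K/L_N)
= √(40.0) = 6.325.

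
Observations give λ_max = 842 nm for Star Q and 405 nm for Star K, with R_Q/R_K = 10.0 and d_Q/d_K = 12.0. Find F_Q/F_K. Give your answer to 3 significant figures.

Wien's law: T_Q/T_K = λ_K/λ_Q = 405/842 = 0.4810.
L_Q/L_K = (R_Q/R_K)²(T_Q/T_K)⁴ = (10.0)²(0.4810)⁴ = 5.353.
F_Q/F_K = (L_Q/L_K)/(d_Q/d_K)² = 5.353/(12.0)² = 0.03717.

0.0372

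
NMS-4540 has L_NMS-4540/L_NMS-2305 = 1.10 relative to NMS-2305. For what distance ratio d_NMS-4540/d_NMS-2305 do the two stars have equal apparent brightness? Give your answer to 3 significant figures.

Equal flux requires L_NMS-4540/d_NMS-4540² = L_NMS-2305/d_NMS-2305², so d_NMS-4540/d_NMS-2305 = √(L_NMS-4540/L_NMS-2305)
= √(1.10) = 1.049.

1.05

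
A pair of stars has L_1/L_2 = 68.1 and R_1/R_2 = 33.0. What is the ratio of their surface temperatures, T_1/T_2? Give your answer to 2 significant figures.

0.50

L ∝ R²T⁴ gives T ∝ (L/R²)^(1/4), so
T_1/T_2 = (68.1 / 33.0²)^(1/4) = (0.06253)^(1/4) = 0.5001.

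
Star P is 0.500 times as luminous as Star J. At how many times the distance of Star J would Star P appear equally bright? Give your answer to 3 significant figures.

0.707

Equal flux requires L_P/d_P² = L_J/d_J², so d_P/d_J = √(L_P/L_J)
= √(0.500) = 0.7071.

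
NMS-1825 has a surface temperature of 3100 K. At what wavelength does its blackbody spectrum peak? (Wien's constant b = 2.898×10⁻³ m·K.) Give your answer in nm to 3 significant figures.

λ_max = b/T = 2.898×10⁻³ / 3100 = 9.35×10^-7 m = 934.8 nm.

935 nm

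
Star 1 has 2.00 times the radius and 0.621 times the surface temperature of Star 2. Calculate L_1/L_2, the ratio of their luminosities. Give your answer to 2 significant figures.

0.59

From the Stefan–Boltzmann law, L ∝ R²T⁴, so
L_1/L_2 = (R_1/R_2)² (T_1/T_2)⁴ = (2.00)² × (0.621)⁴ = 4.000 × 0.1487 = 0.5949.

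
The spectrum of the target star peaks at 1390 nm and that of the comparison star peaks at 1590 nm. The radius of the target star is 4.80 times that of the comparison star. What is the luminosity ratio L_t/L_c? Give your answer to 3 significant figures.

39.4

Wien's law gives T ∝ 1/λ_max, so T_t/T_c = λ_c/λ_t = 1590/1390 = 1.144.
Then L ∝ R²T⁴ gives L_t/L_c = (4.80)² × (1.144)⁴ = 23.04 × 1.712 = 39.45.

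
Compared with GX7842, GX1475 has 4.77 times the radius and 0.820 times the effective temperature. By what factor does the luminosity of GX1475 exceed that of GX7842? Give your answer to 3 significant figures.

10.3

From the Stefan–Boltzmann law, L ∝ R²T⁴, so
L_GX1475/L_GX7842 = (R_GX1475/R_GX7842)² (T_GX1475/T_GX7842)⁴ = (4.77)² × (0.820)⁴ = 22.75 × 0.4521 = 10.29.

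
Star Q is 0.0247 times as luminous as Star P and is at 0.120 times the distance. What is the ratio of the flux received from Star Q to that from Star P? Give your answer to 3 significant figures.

1.72

F = L/(4πd²), so F_Q/F_P = (L_Q/L_P) / (d_Q/d_P)²
= 0.0247 / (0.120)² = 0.0247 / 0.01440 = 1.715.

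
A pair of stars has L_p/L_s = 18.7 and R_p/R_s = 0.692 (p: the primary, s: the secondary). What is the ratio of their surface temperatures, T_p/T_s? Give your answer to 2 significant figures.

L ∝ R²T⁴ gives T ∝ (L/R²)^(1/4), so
T_p/T_s = (18.7 / 0.692²)^(1/4) = (39.05)^(1/4) = 2.500.

2.5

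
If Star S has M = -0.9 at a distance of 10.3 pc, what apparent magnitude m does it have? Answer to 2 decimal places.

-0.84

m = M + 5 log₁₀(d/10 pc) = -0.9 + 5 log₁₀(10.3/10)
  = -0.9 + 5 × 0.013 = -0.9 + 0.06 = -0.84.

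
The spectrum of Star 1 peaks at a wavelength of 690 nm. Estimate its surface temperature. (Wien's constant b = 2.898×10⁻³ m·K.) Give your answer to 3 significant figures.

4.20×10^3 K

T = b/λ_max = 2.898×10⁻³ / (690×10⁻⁹) = 4200 K.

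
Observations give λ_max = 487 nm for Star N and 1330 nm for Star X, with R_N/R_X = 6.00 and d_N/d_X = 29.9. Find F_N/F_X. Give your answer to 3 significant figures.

2.24

Wien's law: T_N/T_X = λ_X/λ_N = 1330/487 = 2.731.
L_N/L_X = (R_N/R_X)²(T_N/T_X)⁴ = (6.00)²(2.731)⁴ = 2003.
F_N/F_X = (L_N/L_X)/(d_N/d_X)² = 2003/(29.9)² = 2.240.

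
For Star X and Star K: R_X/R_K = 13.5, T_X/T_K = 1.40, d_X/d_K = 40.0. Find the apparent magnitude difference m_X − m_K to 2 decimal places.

L_X/L_K = (13.5)²(1.40)⁴ = 700.1.
F_X/F_K = (L_X/L_K)/(d_X/d_K)² = 700.1/1600 = 0.4376.
m_X − m_K = −2.5 log₁₀(0.4376) = 0.90.

0.90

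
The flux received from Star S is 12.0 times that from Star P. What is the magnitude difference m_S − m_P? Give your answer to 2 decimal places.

-2.70

m_S − m_P = −2.5 log₁₀(F_S/F_P) = −2.5 log₁₀(12.0) = −2.5 × (1.079) = -2.698.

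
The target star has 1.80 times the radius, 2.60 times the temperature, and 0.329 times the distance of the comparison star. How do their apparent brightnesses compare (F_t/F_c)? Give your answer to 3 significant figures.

L_t/L_c = (R_t/R_c)²(T_t/T_c)⁴ = (1.80)² × (2.60)⁴ = 148.1.
F_t/F_c = (L_t/L_c)/(d_t/d_c)² = 148.1 / (0.329)² = 1368.

1.37×10^3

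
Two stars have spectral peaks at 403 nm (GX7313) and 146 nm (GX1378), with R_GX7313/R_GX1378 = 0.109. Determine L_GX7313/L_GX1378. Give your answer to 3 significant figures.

Wien's law gives T ∝ 1/λ_max, so T_GX7313/T_GX1378 = λ_GX1378/λ_GX7313 = 146/403 = 0.3623.
Then L ∝ R²T⁴ gives L_GX7313/L_GX1378 = (0.109)² × (0.3623)⁴ = 0.01188 × 0.01723 = 2.047×10^-4.

2.05×10^-4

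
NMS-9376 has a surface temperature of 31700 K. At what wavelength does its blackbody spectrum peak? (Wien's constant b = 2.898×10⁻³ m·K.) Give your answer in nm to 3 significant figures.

91.4 nm

λ_max = b/T = 2.898×10⁻³ / 31700 = 9.14×10^-8 m = 91.42 nm.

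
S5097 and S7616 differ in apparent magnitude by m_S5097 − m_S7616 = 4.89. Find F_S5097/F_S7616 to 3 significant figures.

0.0111

F_S5097/F_S7616 = 10^(−(m_S5097 − m_S7616)/2.5) = 10^(-4.89/2.5) = 10^-1.956 = 0.01107.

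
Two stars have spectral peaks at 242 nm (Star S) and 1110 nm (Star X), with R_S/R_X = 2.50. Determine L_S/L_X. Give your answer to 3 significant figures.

2.77×10^3

Wien's law gives T ∝ 1/λ_max, so T_S/T_X = λ_X/λ_S = 1110/242 = 4.587.
Then L ∝ R²T⁴ gives L_S/L_X = (2.50)² × (4.587)⁴ = 6.250 × 442.6 = 2766.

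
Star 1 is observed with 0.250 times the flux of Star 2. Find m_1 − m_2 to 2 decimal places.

1.51

m_1 − m_2 = −2.5 log₁₀(F_1/F_2) = −2.5 log₁₀(0.250) = −2.5 × (-0.602) = 1.505.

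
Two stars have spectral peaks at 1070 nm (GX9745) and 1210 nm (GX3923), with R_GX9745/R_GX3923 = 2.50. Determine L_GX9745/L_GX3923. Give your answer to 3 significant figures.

Wien's law gives T ∝ 1/λ_max, so T_GX9745/T_GX3923 = λ_GX3923/λ_GX9745 = 1210/1070 = 1.131.
Then L ∝ R²T⁴ gives L_GX9745/L_GX3923 = (2.50)² × (1.131)⁴ = 6.250 × 1.635 = 10.22.

10.2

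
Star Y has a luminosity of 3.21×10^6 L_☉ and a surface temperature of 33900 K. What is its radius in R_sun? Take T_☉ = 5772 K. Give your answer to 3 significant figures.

R/R_☉ = √(L/L_☉) / (T/T_☉)² = √(3.21×10^6) / (5.873)²
       = 1792 / 34.49 = 51.94.

51.9 R_sun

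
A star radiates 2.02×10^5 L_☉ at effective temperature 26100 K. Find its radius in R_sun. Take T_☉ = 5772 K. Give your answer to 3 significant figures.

R/R_☉ = √(L/L_☉) / (T/T_☉)² = √(2.02×10^5) / (4.522)²
       = 449.4 / 20.45 = 21.98.

22.0 R_sun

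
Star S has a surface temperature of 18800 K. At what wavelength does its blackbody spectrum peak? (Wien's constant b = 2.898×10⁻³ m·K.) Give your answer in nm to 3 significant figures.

λ_max = b/T = 2.898×10⁻³ / 18800 = 1.54×10^-7 m = 154.1 nm.

154 nm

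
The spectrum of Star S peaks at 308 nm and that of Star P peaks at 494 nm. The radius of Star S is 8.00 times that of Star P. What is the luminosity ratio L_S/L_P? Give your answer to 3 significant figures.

Wien's law gives T ∝ 1/λ_max, so T_S/T_P = λ_P/λ_S = 494/308 = 1.604.
Then L ∝ R²T⁴ gives L_S/L_P = (8.00)² × (1.604)⁴ = 64.00 × 6.618 = 423.5.

424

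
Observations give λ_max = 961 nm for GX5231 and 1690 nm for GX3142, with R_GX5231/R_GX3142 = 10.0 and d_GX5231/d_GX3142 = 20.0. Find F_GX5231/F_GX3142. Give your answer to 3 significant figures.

Wien's law: T_GX5231/T_GX3142 = λ_GX3142/λ_GX5231 = 1690/961 = 1.759.
L_GX5231/L_GX3142 = (R_GX5231/R_GX3142)²(T_GX5231/T_GX3142)⁴ = (10.0)²(1.759)⁴ = 956.4.
F_GX5231/F_GX3142 = (L_GX5231/L_GX3142)/(d_GX5231/d_GX3142)² = 956.4/(20.0)² = 2.391.

2.39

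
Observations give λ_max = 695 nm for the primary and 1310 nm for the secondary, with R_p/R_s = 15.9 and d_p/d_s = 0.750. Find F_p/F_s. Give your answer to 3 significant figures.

5.67×10^3

Wien's law: T_p/T_s = λ_s/λ_p = 1310/695 = 1.885.
L_p/L_s = (R_p/R_s)²(T_p/T_s)⁴ = (15.9)²(1.885)⁴ = 3191.
F_p/F_s = (L_p/L_s)/(d_p/d_s)² = 3191/(0.750)² = 5673.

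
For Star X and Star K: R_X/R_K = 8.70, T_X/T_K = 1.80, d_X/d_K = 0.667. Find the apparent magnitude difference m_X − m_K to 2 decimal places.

-8.13

L_X/L_K = (8.70)²(1.80)⁴ = 794.6.
F_X/F_K = (L_X/L_K)/(d_X/d_K)² = 794.6/0.4449 = 1786.
m_X − m_K = −2.5 log₁₀(1786) = -8.13.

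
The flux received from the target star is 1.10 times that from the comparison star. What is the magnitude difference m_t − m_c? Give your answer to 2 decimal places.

-0.10

m_t − m_c = −2.5 log₁₀(F_t/F_c) = −2.5 log₁₀(1.10) = −2.5 × (0.041) = -0.103.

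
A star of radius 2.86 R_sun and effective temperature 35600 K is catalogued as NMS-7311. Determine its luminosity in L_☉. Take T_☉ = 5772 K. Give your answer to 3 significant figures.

L/L_☉ = (R/R_☉)² (T/T_☉)⁴ = (2.86)² × (35600/5772)⁴
       = 8.180 × (6.168)⁴ = 8.180 × 1447 = 1.184×10^4.

1.18×10^4 L_☉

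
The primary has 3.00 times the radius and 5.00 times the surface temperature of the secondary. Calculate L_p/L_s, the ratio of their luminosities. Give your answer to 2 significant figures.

5.6×10^3

From the Stefan–Boltzmann law, L ∝ R²T⁴, so
L_p/L_s = (R_p/R_s)² (T_p/T_s)⁴ = (3.00)² × (5.00)⁴ = 9.000 × 625.0 = 5625.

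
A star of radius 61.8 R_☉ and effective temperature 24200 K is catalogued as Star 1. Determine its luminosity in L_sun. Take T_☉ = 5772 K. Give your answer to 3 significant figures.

1.18×10^6 L_sun

L/L_☉ = (R/R_☉)² (T/T_☉)⁴ = (61.8)² × (24200/5772)⁴
       = 3819 × (4.193)⁴ = 3819 × 309.0 = 1.180×10^6.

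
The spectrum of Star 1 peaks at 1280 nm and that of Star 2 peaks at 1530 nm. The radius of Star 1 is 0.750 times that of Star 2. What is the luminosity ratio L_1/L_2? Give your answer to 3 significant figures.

Wien's law gives T ∝ 1/λ_max, so T_1/T_2 = λ_2/λ_1 = 1530/1280 = 1.195.
Then L ∝ R²T⁴ gives L_1/L_2 = (0.750)² × (1.195)⁴ = 0.5625 × 2.041 = 1.148.

1.15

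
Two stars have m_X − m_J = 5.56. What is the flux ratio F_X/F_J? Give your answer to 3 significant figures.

0.00597

F_X/F_J = 10^(−(m_X − m_J)/2.5) = 10^(-5.56/2.5) = 10^-2.224 = 0.005970.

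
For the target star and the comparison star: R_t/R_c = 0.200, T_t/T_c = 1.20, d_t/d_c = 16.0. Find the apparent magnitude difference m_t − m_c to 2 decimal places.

8.72

L_t/L_c = (0.200)²(1.20)⁴ = 0.08294.
F_t/F_c = (L_t/L_c)/(d_t/d_c)² = 0.08294/256.0 = 3.240×10^-4.
m_t − m_c = −2.5 log₁₀(3.240×10^-4) = 8.72.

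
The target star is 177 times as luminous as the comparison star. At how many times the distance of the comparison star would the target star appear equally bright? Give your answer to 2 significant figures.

Equal flux requires L_t/d_t² = L_c/d_c², so d_t/d_c = √(L_t/L_c)
= √(177) = 13.30.

13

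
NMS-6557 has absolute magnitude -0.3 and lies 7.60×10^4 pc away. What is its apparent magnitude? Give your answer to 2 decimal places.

m = M + 5 log₁₀(d/10 pc) = -0.3 + 5 log₁₀(7.60×10^4/10)
  = -0.3 + 5 × 3.881 = -0.3 + 19.40 = 19.10.

19.10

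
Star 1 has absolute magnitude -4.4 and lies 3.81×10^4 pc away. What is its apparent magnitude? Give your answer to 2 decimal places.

13.50

m = M + 5 log₁₀(d/10 pc) = -4.4 + 5 log₁₀(3.81×10^4/10)
  = -4.4 + 5 × 3.581 = -4.4 + 17.90 = 13.50.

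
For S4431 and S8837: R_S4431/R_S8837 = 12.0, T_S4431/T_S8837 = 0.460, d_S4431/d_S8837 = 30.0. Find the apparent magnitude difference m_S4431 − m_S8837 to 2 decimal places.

L_S4431/L_S8837 = (12.0)²(0.460)⁴ = 6.448.
F_S4431/F_S8837 = (L_S4431/L_S8837)/(d_S4431/d_S8837)² = 6.448/900.0 = 0.007164.
m_S4431 − m_S8837 = −2.5 log₁₀(0.007164) = 5.36.

5.36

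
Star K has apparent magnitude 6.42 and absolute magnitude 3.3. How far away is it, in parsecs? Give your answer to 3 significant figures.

42.1 pc

m − M = 5 log₁₀(d/10 pc)
6.42 − (3.3) = 3.12 = 5 log₁₀(d/10)
d = 10 × 10^(3.12/5) = 10 × 10^0.624 = 42.07 pc.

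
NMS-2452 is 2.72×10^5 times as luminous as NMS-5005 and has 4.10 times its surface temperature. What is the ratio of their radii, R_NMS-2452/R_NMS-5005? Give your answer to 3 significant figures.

L ∝ R²T⁴ gives R ∝ √L / T², so
R_NMS-2452/R_NMS-5005 = √(2.72×10^5) / (4.10)² = 521.5 / 16.81 = 31.03.

31.0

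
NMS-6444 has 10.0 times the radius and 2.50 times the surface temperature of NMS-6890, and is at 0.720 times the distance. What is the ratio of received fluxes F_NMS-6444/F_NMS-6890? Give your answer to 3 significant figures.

7.54×10^3

L_NMS-6444/L_NMS-6890 = (R_NMS-6444/R_NMS-6890)²(T_NMS-6444/T_NMS-6890)⁴ = (10.0)² × (2.50)⁴ = 3906.
F_NMS-6444/F_NMS-6890 = (L_NMS-6444/L_NMS-6890)/(d_NMS-6444/d_NMS-6890)² = 3906 / (0.720)² = 7535.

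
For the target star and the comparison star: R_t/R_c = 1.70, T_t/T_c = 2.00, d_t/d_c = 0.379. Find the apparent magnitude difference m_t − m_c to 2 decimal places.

L_t/L_c = (1.70)²(2.00)⁴ = 46.24.
F_t/F_c = (L_t/L_c)/(d_t/d_c)² = 46.24/0.1436 = 321.9.
m_t − m_c = −2.5 log₁₀(321.9) = -6.27.

-6.27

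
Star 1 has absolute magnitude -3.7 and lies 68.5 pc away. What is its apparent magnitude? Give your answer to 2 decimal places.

0.48

m = M + 5 log₁₀(d/10 pc) = -3.7 + 5 log₁₀(68.5/10)
  = -3.7 + 5 × 0.836 = -3.7 + 4.18 = 0.48.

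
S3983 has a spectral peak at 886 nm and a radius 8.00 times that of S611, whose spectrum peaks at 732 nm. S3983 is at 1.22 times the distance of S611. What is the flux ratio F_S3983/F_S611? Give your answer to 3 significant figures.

20.0

Wien's law: T_S3983/T_S611 = λ_S611/λ_S3983 = 732/886 = 0.8262.
L_S3983/L_S611 = (R_S3983/R_S611)²(T_S3983/T_S611)⁴ = (8.00)²(0.8262)⁴ = 29.82.
F_S3983/F_S611 = (L_S3983/L_S611)/(d_S3983/d_S611)² = 29.82/(1.22)² = 20.03.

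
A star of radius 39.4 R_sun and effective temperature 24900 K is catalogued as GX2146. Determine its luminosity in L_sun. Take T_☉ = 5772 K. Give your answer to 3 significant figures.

5.38×10^5 L_sun

L/L_☉ = (R/R_☉)² (T/T_☉)⁴ = (39.4)² × (24900/5772)⁴
       = 1552 × (4.314)⁴ = 1552 × 346.3 = 5.376×10^5.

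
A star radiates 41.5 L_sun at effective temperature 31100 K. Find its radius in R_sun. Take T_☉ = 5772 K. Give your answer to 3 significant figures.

R/R_☉ = √(L/L_☉) / (T/T_☉)² = √(41.5) / (5.388)²
       = 6.442 / 29.03 = 0.2219.

0.222 R_sun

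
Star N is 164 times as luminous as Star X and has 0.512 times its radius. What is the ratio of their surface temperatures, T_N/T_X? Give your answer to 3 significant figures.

L ∝ R²T⁴ gives T ∝ (L/R²)^(1/4), so
T_N/T_X = (164 / 0.512²)^(1/4) = (625.6)^(1/4) = 5.001.

5.00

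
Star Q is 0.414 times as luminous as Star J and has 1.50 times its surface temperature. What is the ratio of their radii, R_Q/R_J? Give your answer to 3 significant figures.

0.286

L ∝ R²T⁴ gives R ∝ √L / T², so
R_Q/R_J = √(0.414) / (1.50)² = 0.6434 / 2.250 = 0.2860.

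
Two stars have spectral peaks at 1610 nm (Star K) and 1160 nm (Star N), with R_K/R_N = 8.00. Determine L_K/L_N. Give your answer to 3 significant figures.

17.2

Wien's law gives T ∝ 1/λ_max, so T_K/T_N = λ_N/λ_K = 1160/1610 = 0.7205.
Then L ∝ R²T⁴ gives L_K/L_N = (8.00)² × (0.7205)⁴ = 64.00 × 0.2695 = 17.25.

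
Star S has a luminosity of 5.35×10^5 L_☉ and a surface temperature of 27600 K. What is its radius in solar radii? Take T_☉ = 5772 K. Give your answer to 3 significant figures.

R/R_☉ = √(L/L_☉) / (T/T_☉)² = √(5.35×10^5) / (4.782)²
       = 731.4 / 22.86 = 31.99.

32.0 solar radii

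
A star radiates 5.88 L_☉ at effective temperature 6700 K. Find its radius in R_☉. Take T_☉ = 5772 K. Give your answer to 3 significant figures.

R/R_☉ = √(L/L_☉) / (T/T_☉)² = √(5.88) / (1.161)²
       = 2.425 / 1.347 = 1.800.

1.80 R_☉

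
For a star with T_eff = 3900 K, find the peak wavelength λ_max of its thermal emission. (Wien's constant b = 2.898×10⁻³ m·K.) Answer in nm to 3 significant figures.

743 nm

λ_max = b/T = 2.898×10⁻³ / 3900 = 7.43×10^-7 m = 743.1 nm.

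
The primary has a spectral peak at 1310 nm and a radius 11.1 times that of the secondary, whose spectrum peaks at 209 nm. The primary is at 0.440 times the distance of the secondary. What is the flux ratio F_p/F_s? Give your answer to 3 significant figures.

0.412

Wien's law: T_p/T_s = λ_s/λ_p = 209/1310 = 0.1595.
L_p/L_s = (R_p/R_s)²(T_p/T_s)⁴ = (11.1)²(0.1595)⁴ = 0.07983.
F_p/F_s = (L_p/L_s)/(d_p/d_s)² = 0.07983/(0.440)² = 0.4123.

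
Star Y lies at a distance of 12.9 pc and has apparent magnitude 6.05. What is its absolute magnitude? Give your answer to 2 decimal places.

5.50

M = m − 5 log₁₀(d/10 pc) = 6.05 − 5 log₁₀(12.9/10)
  = 6.05 − 5 × 0.111 = 6.05 − 0.55 = 5.50.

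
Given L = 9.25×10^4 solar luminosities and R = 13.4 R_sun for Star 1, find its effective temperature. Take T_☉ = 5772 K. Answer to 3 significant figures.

T/T_☉ = (L/L_☉)^(1/4) / (R/R_☉)^(1/2)
T = 5772 × (9.25×10^4)^(1/4) / √(13.4) = 5772 × 17.44 / 3.661 = 2.750×10^4 K.

2.75×10^4 K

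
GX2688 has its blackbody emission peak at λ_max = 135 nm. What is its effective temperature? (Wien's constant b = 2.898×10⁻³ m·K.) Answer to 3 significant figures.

T = b/λ_max = 2.898×10⁻³ / (135×10⁻⁹) = 2.147×10^4 K.

2.15×10^4 K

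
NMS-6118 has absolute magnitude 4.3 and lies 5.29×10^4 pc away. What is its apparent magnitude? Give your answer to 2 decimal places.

m = M + 5 log₁₀(d/10 pc) = 4.3 + 5 log₁₀(5.29×10^4/10)
  = 4.3 + 5 × 3.723 = 4.3 + 18.62 = 22.92.

22.92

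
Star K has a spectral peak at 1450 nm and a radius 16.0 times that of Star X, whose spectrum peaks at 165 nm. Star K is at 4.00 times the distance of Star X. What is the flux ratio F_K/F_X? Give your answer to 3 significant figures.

0.00268

Wien's law: T_K/T_X = λ_X/λ_K = 165/1450 = 0.1138.
L_K/L_X = (R_K/R_X)²(T_K/T_X)⁴ = (16.0)²(0.1138)⁴ = 0.04292.
F_K/F_X = (L_K/L_X)/(d_K/d_X)² = 0.04292/(4.00)² = 0.002683.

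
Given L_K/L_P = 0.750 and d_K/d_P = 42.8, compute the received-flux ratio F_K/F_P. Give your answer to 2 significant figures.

F = L/(4πd²), so F_K/F_P = (L_K/L_P) / (d_K/d_P)²
= 0.750 / (42.8)² = 0.750 / 1832 = 4.094×10^-4.

4.1×10^-4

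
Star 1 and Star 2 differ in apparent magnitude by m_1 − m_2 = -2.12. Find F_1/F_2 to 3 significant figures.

F_1/F_2 = 10^(−(m_1 − m_2)/2.5) = 10^(2.12/2.5) = 10^0.848 = 7.047.

7.05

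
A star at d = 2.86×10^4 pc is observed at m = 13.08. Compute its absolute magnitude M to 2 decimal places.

-4.20

M = m − 5 log₁₀(d/10 pc) = 13.08 − 5 log₁₀(2.86×10^4/10)
  = 13.08 − 5 × 3.456 = 13.08 − 17.28 = -4.20.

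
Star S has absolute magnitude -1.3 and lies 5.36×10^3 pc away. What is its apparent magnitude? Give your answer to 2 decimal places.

12.35

m = M + 5 log₁₀(d/10 pc) = -1.3 + 5 log₁₀(5.36×10^3/10)
  = -1.3 + 5 × 2.729 = -1.3 + 13.65 = 12.35.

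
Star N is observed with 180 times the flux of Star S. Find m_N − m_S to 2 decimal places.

-5.64

m_N − m_S = −2.5 log₁₀(F_N/F_S) = −2.5 log₁₀(180) = −2.5 × (2.255) = -5.638.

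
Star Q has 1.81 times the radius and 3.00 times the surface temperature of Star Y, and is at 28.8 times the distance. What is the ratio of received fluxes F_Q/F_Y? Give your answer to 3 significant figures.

0.320

L_Q/L_Y = (R_Q/R_Y)²(T_Q/T_Y)⁴ = (1.81)² × (3.00)⁴ = 265.4.
F_Q/F_Y = (L_Q/L_Y)/(d_Q/d_Y)² = 265.4 / (28.8)² = 0.3199.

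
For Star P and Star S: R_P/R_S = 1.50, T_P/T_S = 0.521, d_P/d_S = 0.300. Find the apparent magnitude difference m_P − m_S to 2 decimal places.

-0.66

L_P/L_S = (1.50)²(0.521)⁴ = 0.1658.
F_P/F_S = (L_P/L_S)/(d_P/d_S)² = 0.1658/0.09000 = 1.842.
m_P − m_S = −2.5 log₁₀(1.842) = -0.66.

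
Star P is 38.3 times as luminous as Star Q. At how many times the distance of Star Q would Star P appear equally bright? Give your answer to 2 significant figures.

6.2

Equal flux requires L_P/d_P² = L_Q/d_Q², so d_P/d_Q = √(L_P/L_Q)
= √(38.3) = 6.189.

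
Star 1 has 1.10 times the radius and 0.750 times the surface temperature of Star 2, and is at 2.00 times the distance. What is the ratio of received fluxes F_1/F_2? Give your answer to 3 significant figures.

0.0957

L_1/L_2 = (R_1/R_2)²(T_1/T_2)⁴ = (1.10)² × (0.750)⁴ = 0.3829.
F_1/F_2 = (L_1/L_2)/(d_1/d_2)² = 0.3829 / (2.00)² = 0.09571.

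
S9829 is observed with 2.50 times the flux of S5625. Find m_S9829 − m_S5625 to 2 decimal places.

m_S9829 − m_S5625 = −2.5 log₁₀(F_S9829/F_S5625) = −2.5 log₁₀(2.50) = −2.5 × (0.398) = -0.995.

-0.99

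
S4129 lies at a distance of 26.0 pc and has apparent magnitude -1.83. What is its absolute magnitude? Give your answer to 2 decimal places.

-3.90

M = m − 5 log₁₀(d/10 pc) = -1.83 − 5 log₁₀(26.0/10)
  = -1.83 − 5 × 0.415 = -1.83 − 2.07 = -3.90.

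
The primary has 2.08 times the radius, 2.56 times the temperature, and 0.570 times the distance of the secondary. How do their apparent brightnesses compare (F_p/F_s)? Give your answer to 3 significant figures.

L_p/L_s = (R_p/R_s)²(T_p/T_s)⁴ = (2.08)² × (2.56)⁴ = 185.8.
F_p/F_s = (L_p/L_s)/(d_p/d_s)² = 185.8 / (0.570)² = 571.9.

572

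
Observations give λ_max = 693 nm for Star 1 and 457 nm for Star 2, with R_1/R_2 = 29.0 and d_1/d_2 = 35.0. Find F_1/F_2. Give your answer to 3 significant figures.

Wien's law: T_1/T_2 = λ_2/λ_1 = 457/693 = 0.6595.
L_1/L_2 = (R_1/R_2)²(T_1/T_2)⁴ = (29.0)²(0.6595)⁴ = 159.0.
F_1/F_2 = (L_1/L_2)/(d_1/d_2)² = 159.0/(35.0)² = 0.1298.

0.130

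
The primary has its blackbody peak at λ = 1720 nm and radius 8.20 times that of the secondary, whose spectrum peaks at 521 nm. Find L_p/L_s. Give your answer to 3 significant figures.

0.566

Wien's law gives T ∝ 1/λ_max, so T_p/T_s = λ_s/λ_p = 521/1720 = 0.3029.
Then L ∝ R²T⁴ gives L_p/L_s = (8.20)² × (0.3029)⁴ = 67.24 × 0.008419 = 0.5661.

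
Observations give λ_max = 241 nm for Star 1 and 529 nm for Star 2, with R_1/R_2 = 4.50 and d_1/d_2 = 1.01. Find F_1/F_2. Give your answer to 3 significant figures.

Wien's law: T_1/T_2 = λ_2/λ_1 = 529/241 = 2.195.
L_1/L_2 = (R_1/R_2)²(T_1/T_2)⁴ = (4.50)²(2.195)⁴ = 470.1.
F_1/F_2 = (L_1/L_2)/(d_1/d_2)² = 470.1/(1.01)² = 460.8.

461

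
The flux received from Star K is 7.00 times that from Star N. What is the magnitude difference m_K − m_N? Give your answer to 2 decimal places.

m_K − m_N = −2.5 log₁₀(F_K/F_N) = −2.5 log₁₀(7.00) = −2.5 × (0.845) = -2.113.

-2.11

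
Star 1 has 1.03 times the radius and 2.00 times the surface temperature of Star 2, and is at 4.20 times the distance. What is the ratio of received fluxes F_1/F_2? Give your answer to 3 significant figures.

L_1/L_2 = (R_1/R_2)²(T_1/T_2)⁴ = (1.03)² × (2.00)⁴ = 16.97.
F_1/F_2 = (L_1/L_2)/(d_1/d_2)² = 16.97 / (4.20)² = 0.9623.

0.962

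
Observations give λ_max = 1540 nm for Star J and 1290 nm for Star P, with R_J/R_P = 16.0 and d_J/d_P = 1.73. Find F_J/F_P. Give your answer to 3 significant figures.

Wien's law: T_J/T_P = λ_P/λ_J = 1290/1540 = 0.8377.
L_J/L_P = (R_J/R_P)²(T_J/T_P)⁴ = (16.0)²(0.8377)⁴ = 126.0.
F_J/F_P = (L_J/L_P)/(d_J/d_P)² = 126.0/(1.73)² = 42.11.

42.1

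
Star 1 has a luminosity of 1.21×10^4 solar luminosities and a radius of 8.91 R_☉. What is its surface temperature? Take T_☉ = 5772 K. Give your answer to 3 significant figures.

2.03×10^4 K

T/T_☉ = (L/L_☉)^(1/4) / (R/R_☉)^(1/2)
T = 5772 × (1.21×10^4)^(1/4) / √(8.91) = 5772 × 10.49 / 2.985 = 2.028×10^4 K.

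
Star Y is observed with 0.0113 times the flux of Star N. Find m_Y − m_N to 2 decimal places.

m_Y − m_N = −2.5 log₁₀(F_Y/F_N) = −2.5 log₁₀(0.0113) = −2.5 × (-1.947) = 4.867.

4.87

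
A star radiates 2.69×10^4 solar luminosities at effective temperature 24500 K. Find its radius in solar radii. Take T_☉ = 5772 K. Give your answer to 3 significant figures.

R/R_☉ = √(L/L_☉) / (T/T_☉)² = √(2.69×10^4) / (4.245)²
       = 164.0 / 18.02 = 9.103.

9.10 solar radii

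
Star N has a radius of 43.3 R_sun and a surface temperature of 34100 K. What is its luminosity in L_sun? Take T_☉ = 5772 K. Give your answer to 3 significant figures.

L/L_☉ = (R/R_☉)² (T/T_☉)⁴ = (43.3)² × (34100/5772)⁴
       = 1875 × (5.908)⁴ = 1875 × 1218 = 2.284×10^6.

2.28×10^6 L_sun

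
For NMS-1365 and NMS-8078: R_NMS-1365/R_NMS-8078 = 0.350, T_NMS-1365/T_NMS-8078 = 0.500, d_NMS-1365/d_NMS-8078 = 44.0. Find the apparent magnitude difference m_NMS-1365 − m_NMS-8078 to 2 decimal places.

13.51

L_NMS-1365/L_NMS-8078 = (0.350)²(0.500)⁴ = 0.007656.
F_NMS-1365/F_NMS-8078 = (L_NMS-1365/L_NMS-8078)/(d_NMS-1365/d_NMS-8078)² = 0.007656/1936 = 3.955×10^-6.
m_NMS-1365 − m_NMS-8078 = −2.5 log₁₀(3.955×10^-6) = 13.51.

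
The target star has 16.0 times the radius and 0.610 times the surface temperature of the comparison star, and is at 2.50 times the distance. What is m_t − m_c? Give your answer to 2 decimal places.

L_t/L_c = (16.0)²(0.610)⁴ = 35.45.
F_t/F_c = (L_t/L_c)/(d_t/d_c)² = 35.45/6.250 = 5.671.
m_t − m_c = −2.5 log₁₀(5.671) = -1.88.

-1.88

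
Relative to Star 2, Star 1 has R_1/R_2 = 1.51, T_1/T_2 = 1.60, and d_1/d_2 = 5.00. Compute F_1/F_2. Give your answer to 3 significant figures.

0.598

L_1/L_2 = (R_1/R_2)²(T_1/T_2)⁴ = (1.51)² × (1.60)⁴ = 14.94.
F_1/F_2 = (L_1/L_2)/(d_1/d_2)² = 14.94 / (5.00)² = 0.5977.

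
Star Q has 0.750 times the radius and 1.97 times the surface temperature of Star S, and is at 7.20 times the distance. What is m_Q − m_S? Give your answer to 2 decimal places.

L_Q/L_S = (0.750)²(1.97)⁴ = 8.472.
F_Q/F_S = (L_Q/L_S)/(d_Q/d_S)² = 8.472/51.84 = 0.1634.
m_Q − m_S = −2.5 log₁₀(0.1634) = 1.97.

1.97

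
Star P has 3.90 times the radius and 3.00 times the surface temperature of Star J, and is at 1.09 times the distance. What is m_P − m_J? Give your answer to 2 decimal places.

-7.54

L_P/L_J = (3.90)²(3.00)⁴ = 1232.
F_P/F_J = (L_P/L_J)/(d_P/d_J)² = 1232/1.188 = 1037.
m_P − m_J = −2.5 log₁₀(1037) = -7.54.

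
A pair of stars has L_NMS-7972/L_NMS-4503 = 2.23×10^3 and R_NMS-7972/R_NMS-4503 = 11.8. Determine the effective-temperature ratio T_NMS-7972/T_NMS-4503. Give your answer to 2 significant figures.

L ∝ R²T⁴ gives T ∝ (L/R²)^(1/4), so
T_NMS-7972/T_NMS-4503 = (2.23×10^3 / 11.8²)^(1/4) = (16.02)^(1/4) = 2.000.

2.0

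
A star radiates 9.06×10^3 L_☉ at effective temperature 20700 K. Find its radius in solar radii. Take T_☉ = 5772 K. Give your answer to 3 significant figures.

R/R_☉ = √(L/L_☉) / (T/T_☉)² = √(9.06×10^3) / (3.586)²
       = 95.18 / 12.86 = 7.401.

7.40 solar radii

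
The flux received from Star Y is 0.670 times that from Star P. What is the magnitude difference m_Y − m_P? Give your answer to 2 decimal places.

0.43

m_Y − m_P = −2.5 log₁₀(F_Y/F_P) = −2.5 log₁₀(0.670) = −2.5 × (-0.174) = 0.435.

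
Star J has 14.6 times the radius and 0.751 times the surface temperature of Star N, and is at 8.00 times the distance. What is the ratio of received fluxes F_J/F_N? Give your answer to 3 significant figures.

L_J/L_N = (R_J/R_N)²(T_J/T_N)⁴ = (14.6)² × (0.751)⁴ = 67.81.
F_J/F_N = (L_J/L_N)/(d_J/d_N)² = 67.81 / (8.00)² = 1.059.

1.06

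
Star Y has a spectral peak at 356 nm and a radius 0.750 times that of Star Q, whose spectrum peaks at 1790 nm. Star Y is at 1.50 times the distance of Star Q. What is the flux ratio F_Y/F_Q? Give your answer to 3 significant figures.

Wien's law: T_Y/T_Q = λ_Q/λ_Y = 1790/356 = 5.028.
L_Y/L_Q = (R_Y/R_Q)²(T_Y/T_Q)⁴ = (0.750)²(5.028)⁴ = 359.5.
F_Y/F_Q = (L_Y/L_Q)/(d_Y/d_Q)² = 359.5/(1.50)² = 159.8.

160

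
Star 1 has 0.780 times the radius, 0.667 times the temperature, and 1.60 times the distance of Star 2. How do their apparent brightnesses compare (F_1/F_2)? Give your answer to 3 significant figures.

L_1/L_2 = (R_1/R_2)²(T_1/T_2)⁴ = (0.780)² × (0.667)⁴ = 0.1204.
F_1/F_2 = (L_1/L_2)/(d_1/d_2)² = 0.1204 / (1.60)² = 0.04704.

0.0470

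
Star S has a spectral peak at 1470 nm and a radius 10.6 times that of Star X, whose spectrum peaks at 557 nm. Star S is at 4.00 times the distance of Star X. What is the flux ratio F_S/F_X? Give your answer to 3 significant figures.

Wien's law: T_S/T_X = λ_X/λ_S = 557/1470 = 0.3789.
L_S/L_X = (R_S/R_X)²(T_S/T_X)⁴ = (10.6)²(0.3789)⁴ = 2.316.
F_S/F_X = (L_S/L_X)/(d_S/d_X)² = 2.316/(4.00)² = 0.1448.

0.145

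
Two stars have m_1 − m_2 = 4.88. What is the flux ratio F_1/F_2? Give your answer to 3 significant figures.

0.0112

F_1/F_2 = 10^(−(m_1 − m_2)/2.5) = 10^(-4.88/2.5) = 10^-1.952 = 0.01117.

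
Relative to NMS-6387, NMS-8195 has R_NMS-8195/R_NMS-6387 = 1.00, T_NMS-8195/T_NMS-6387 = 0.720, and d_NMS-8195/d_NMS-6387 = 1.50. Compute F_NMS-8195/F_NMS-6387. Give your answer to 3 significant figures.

L_NMS-8195/L_NMS-6387 = (R_NMS-8195/R_NMS-6387)²(T_NMS-8195/T_NMS-6387)⁴ = (1.00)² × (0.720)⁴ = 0.2687.
F_NMS-8195/F_NMS-6387 = (L_NMS-8195/L_NMS-6387)/(d_NMS-8195/d_NMS-6387)² = 0.2687 / (1.50)² = 0.1194.

0.119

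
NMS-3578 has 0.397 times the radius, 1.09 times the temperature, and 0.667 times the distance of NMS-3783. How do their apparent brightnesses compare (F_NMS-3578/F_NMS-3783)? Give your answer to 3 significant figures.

0.500

L_NMS-3578/L_NMS-3783 = (R_NMS-3578/R_NMS-3783)²(T_NMS-3578/T_NMS-3783)⁴ = (0.397)² × (1.09)⁴ = 0.2225.
F_NMS-3578/F_NMS-3783 = (L_NMS-3578/L_NMS-3783)/(d_NMS-3578/d_NMS-3783)² = 0.2225 / (0.667)² = 0.5001.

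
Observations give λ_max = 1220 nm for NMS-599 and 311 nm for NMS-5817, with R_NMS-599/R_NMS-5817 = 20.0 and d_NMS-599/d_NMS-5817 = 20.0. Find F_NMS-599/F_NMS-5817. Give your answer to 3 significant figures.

Wien's law: T_NMS-599/T_NMS-5817 = λ_NMS-5817/λ_NMS-599 = 311/1220 = 0.2549.
L_NMS-599/L_NMS-5817 = (R_NMS-599/R_NMS-5817)²(T_NMS-599/T_NMS-5817)⁴ = (20.0)²(0.2549)⁴ = 1.689.
F_NMS-599/F_NMS-5817 = (L_NMS-599/L_NMS-5817)/(d_NMS-599/d_NMS-5817)² = 1.689/(20.0)² = 0.004223.

0.00422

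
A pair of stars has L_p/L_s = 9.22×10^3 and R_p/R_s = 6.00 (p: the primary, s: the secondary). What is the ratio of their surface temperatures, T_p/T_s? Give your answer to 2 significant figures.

L ∝ R²T⁴ gives T ∝ (L/R²)^(1/4), so
T_p/T_s = (9.22×10^3 / 6.00²)^(1/4) = (256.1)^(1/4) = 4.000.

4.0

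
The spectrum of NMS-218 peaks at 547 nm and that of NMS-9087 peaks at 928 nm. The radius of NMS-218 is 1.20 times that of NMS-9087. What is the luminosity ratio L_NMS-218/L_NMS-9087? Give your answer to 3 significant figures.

Wien's law gives T ∝ 1/λ_max, so T_NMS-218/T_NMS-9087 = λ_NMS-9087/λ_NMS-218 = 928/547 = 1.697.
Then L ∝ R²T⁴ gives L_NMS-218/L_NMS-9087 = (1.20)² × (1.697)⁴ = 1.440 × 8.284 = 11.93.

11.9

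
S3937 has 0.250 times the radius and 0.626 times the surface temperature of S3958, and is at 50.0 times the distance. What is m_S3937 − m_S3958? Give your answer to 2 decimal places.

13.54

L_S3937/L_S3958 = (0.250)²(0.626)⁴ = 0.009598.
F_S3937/F_S3958 = (L_S3937/L_S3958)/(d_S3937/d_S3958)² = 0.009598/2500 = 3.839×10^-6.
m_S3937 − m_S3958 = −2.5 log₁₀(3.839×10^-6) = 13.54.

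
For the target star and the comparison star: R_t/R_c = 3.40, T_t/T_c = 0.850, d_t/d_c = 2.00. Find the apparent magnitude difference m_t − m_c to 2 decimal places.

-0.45

L_t/L_c = (3.40)²(0.850)⁴ = 6.034.
F_t/F_c = (L_t/L_c)/(d_t/d_c)² = 6.034/4.000 = 1.509.
m_t − m_c = −2.5 log₁₀(1.509) = -0.45.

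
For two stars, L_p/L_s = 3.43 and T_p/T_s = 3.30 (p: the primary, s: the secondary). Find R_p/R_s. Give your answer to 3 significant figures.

L ∝ R²T⁴ gives R ∝ √L / T², so
R_p/R_s = √(3.43) / (3.30)² = 1.852 / 10.89 = 0.1701.

0.170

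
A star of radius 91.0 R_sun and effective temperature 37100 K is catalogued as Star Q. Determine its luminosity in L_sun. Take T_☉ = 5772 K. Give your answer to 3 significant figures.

1.41×10^7 L_sun

L/L_☉ = (R/R_☉)² (T/T_☉)⁴ = (91.0)² × (37100/5772)⁴
       = 8281 × (6.428)⁴ = 8281 × 1707 = 1.413×10^7.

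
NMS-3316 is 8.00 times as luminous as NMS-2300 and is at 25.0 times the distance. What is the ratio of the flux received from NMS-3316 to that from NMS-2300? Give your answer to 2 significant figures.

0.013

F = L/(4πd²), so F_NMS-3316/F_NMS-2300 = (L_NMS-3316/L_NMS-2300) / (d_NMS-3316/d_NMS-2300)²
= 8.00 / (25.0)² = 8.00 / 625.0 = 0.01280.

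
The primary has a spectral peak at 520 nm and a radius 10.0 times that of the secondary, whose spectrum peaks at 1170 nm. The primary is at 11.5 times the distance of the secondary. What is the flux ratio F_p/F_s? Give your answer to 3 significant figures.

Wien's law: T_p/T_s = λ_s/λ_p = 1170/520 = 2.250.
L_p/L_s = (R_p/R_s)²(T_p/T_s)⁴ = (10.0)²(2.250)⁴ = 2563.
F_p/F_s = (L_p/L_s)/(d_p/d_s)² = 2563/(11.5)² = 19.38.

19.4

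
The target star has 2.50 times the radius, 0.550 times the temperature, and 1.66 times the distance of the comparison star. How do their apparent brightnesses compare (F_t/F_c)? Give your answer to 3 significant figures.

0.208

L_t/L_c = (R_t/R_c)²(T_t/T_c)⁴ = (2.50)² × (0.550)⁴ = 0.5719.
F_t/F_c = (L_t/L_c)/(d_t/d_c)² = 0.5719 / (1.66)² = 0.2075.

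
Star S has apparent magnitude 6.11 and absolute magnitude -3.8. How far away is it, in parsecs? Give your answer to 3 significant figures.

959 pc

m − M = 5 log₁₀(d/10 pc)
6.11 − (-3.8) = 9.91 = 5 log₁₀(d/10)
d = 10 × 10^(9.91/5) = 10 × 10^1.982 = 959.4 pc.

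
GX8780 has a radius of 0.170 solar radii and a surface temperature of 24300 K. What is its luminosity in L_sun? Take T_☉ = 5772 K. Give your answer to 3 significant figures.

9.08 L_sun

L/L_☉ = (R/R_☉)² (T/T_☉)⁴ = (0.170)² × (24300/5772)⁴
       = 0.02890 × (4.210)⁴ = 0.02890 × 314.1 = 9.079.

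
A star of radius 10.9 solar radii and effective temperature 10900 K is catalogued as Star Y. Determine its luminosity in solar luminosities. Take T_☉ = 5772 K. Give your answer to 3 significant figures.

1.51×10^3 solar luminosities

L/L_☉ = (R/R_☉)² (T/T_☉)⁴ = (10.9)² × (10900/5772)⁴
       = 118.8 × (1.888)⁴ = 118.8 × 12.72 = 1511.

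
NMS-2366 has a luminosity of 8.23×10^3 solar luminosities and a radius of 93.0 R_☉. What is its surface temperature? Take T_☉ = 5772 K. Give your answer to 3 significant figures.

5.70×10^3 K

T/T_☉ = (L/L_☉)^(1/4) / (R/R_☉)^(1/2)
T = 5772 × (8.23×10^3)^(1/4) / √(93.0) = 5772 × 9.525 / 9.644 = 5701 K.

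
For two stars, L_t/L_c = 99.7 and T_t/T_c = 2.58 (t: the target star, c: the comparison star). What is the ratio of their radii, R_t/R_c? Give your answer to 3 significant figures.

1.50

L ∝ R²T⁴ gives R ∝ √L / T², so
R_t/R_c = √(99.7) / (2.58)² = 9.985 / 6.656 = 1.500.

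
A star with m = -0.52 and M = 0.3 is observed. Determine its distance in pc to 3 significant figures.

m − M = 5 log₁₀(d/10 pc)
-0.52 − (0.3) = -0.82 = 5 log₁₀(d/10)
d = 10 × 10^(-0.82/5) = 10 × 10^-0.164 = 6.855 pc.

6.85 pc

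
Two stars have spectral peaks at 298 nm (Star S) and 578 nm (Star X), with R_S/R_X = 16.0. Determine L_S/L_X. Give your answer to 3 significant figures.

Wien's law gives T ∝ 1/λ_max, so T_S/T_X = λ_X/λ_S = 578/298 = 1.940.
Then L ∝ R²T⁴ gives L_S/L_X = (16.0)² × (1.940)⁴ = 256.0 × 14.15 = 3623.

3.62×10^3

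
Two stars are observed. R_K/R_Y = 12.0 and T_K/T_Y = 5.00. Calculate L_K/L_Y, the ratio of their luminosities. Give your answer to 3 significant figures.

9.00×10^4

From the Stefan–Boltzmann law, L ∝ R²T⁴, so
L_K/L_Y = (R_K/R_Y)² (T_K/T_Y)⁴ = (12.0)² × (5.00)⁴ = 144.0 × 625.0 = 9.000×10^4.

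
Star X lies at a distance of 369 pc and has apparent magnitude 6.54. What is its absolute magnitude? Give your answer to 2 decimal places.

-1.30

M = m − 5 log₁₀(d/10 pc) = 6.54 − 5 log₁₀(369/10)
  = 6.54 − 5 × 1.567 = 6.54 − 7.84 = -1.30.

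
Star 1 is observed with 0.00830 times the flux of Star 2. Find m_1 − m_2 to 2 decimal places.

5.20

m_1 − m_2 = −2.5 log₁₀(F_1/F_2) = −2.5 log₁₀(0.00830) = −2.5 × (-2.081) = 5.202.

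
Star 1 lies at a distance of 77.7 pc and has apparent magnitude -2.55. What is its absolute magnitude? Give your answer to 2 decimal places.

M = m − 5 log₁₀(d/10 pc) = -2.55 − 5 log₁₀(77.7/10)
  = -2.55 − 5 × 0.890 = -2.55 − 4.45 = -7.00.

-7.00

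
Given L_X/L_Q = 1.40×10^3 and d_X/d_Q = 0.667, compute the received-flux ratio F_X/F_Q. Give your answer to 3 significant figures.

3.15×10^3

F = L/(4πd²), so F_X/F_Q = (L_X/L_Q) / (d_X/d_Q)²
= 1.40×10^3 / (0.667)² = 1.40×10^3 / 0.4449 = 3147.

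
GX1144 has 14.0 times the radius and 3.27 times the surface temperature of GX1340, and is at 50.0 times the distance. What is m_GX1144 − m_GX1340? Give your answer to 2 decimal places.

L_GX1144/L_GX1340 = (14.0)²(3.27)⁴ = 2.241×10^4.
F_GX1144/F_GX1340 = (L_GX1144/L_GX1340)/(d_GX1144/d_GX1340)² = 2.241×10^4/2500 = 8.964.
m_GX1144 − m_GX1340 = −2.5 log₁₀(8.964) = -2.38.

-2.38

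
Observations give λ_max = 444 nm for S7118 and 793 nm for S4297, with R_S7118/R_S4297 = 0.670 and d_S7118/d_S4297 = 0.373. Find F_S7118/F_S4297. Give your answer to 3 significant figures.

Wien's law: T_S7118/T_S4297 = λ_S4297/λ_S7118 = 793/444 = 1.786.
L_S7118/L_S4297 = (R_S7118/R_S4297)²(T_S7118/T_S4297)⁴ = (0.670)²(1.786)⁴ = 4.568.
F_S7118/F_S4297 = (L_S7118/L_S4297)/(d_S7118/d_S4297)² = 4.568/(0.373)² = 32.83.

32.8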